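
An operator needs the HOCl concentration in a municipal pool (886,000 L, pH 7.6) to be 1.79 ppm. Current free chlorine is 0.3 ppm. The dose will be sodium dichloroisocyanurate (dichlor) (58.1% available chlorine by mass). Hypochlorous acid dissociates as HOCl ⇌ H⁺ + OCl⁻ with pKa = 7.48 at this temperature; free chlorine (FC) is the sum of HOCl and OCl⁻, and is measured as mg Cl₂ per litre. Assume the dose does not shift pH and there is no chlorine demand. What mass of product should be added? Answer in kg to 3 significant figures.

[OCl⁻]/[HOCl] = 10^(pH − pKa) = 10^(7.6 − 7.48) = 1.318; fraction as HOCl = 1/(1 + 1.318) = 0.4314.
Free chlorine required for 1.79 ppm HOCl: 1.79 / 0.4314 = 4.15 ppm.
FC to add: 4.15 − 0.3 = 3.85 mg/L as Cl₂.
Cl₂ equivalent: 3.85 mg/L × 886,000 L = 3411 g.
Product at 58.1% available Cl: 3411 / 0.581 = 5871 g.

5.87 kg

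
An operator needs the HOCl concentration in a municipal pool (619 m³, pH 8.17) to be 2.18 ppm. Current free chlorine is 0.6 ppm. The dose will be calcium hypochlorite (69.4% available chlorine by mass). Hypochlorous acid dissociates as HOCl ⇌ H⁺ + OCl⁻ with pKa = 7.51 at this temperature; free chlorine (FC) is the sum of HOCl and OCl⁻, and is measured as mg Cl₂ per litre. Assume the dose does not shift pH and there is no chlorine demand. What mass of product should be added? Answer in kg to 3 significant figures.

10.3 kg

Volume: 619 m³ = 619,000 L.
[OCl⁻]/[HOCl] = 10^(pH − pKa) = 10^(8.17 − 7.51) = 4.571; fraction as HOCl = 1/(1 + 4.571) = 0.1795.
Free chlorine required for 2.18 ppm HOCl: 2.18 / 0.1795 = 12.14 ppm.
FC to add: 12.14 − 0.6 = 11.54 mg/L as Cl₂.
Cl₂ equivalent: 11.54 mg/L × 619,000 L = 7146 g.
Product at 69.4% available Cl: 7146 / 0.694 = 10,300 g.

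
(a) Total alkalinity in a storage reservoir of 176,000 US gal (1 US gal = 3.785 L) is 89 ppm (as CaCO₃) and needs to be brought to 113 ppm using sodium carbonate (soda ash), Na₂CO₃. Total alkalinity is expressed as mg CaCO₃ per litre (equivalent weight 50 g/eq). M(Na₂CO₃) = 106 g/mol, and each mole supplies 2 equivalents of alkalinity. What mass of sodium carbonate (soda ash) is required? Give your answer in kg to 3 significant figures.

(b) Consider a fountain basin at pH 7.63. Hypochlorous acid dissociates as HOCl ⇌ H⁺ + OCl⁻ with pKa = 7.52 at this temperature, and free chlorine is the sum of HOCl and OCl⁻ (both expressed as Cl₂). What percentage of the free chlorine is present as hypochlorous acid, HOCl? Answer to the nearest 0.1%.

(a) Volume: 176,000 US gal × 3.785 L/gal = 666,160 L.
(a) Alkalinity to add: (113 − 89) = 24 mg/L as CaCO₃ × 666,160 L = 15,990 g as CaCO₃.
(a) Equivalents: 15,990 g ÷ 50 g/eq = 319.8 eq.
(a) Each mole of Na₂CO₃ supplies 2 eq, so 319.8 / 2 = 159.9 mol.
(a) Mass: 159.9 mol × 106 g/mol = 16,950 g.

(b) [OCl⁻]/[HOCl] = 10^(pH − pKa) = 10^(7.63 − 7.52) = 10^0.11 = 1.288.
(b) Fraction as HOCl = 1 / (1 + 1.288) = 0.437.

(a) 16.9 kg; (b) 43.7%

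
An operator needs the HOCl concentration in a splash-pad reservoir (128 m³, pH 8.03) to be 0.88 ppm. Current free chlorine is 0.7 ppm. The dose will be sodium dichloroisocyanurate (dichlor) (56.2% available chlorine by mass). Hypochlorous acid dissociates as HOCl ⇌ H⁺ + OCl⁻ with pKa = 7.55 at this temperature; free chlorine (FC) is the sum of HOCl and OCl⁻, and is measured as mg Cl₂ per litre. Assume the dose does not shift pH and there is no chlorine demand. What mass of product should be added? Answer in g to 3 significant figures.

Volume: 128 m³ = 128,000 L.
[OCl⁻]/[HOCl] = 10^(pH − pKa) = 10^(8.03 − 7.55) = 3.02; fraction as HOCl = 1/(1 + 3.02) = 0.2488.
Free chlorine required for 0.88 ppm HOCl: 0.88 / 0.2488 = 3.538 ppm.
FC to add: 3.538 − 0.7 = 2.838 mg/L as Cl₂.
Cl₂ equivalent: 2.838 mg/L × 128,000 L = 363.2 g.
Product at 56.2% available Cl: 363.2 / 0.562 = 646.3 g.

646 g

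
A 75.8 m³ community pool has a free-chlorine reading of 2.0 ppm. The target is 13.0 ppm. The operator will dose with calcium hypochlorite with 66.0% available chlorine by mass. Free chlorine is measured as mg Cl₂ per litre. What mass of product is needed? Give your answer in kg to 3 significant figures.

Volume: 75.8 m³ = 75,800 L.
Chlorine deficit: 13.0 − 2.0 = 11 ppm = 11 mg/L as Cl₂.
Cl₂ equivalent needed: 11 mg/L × 75,800 L = 833,800 mg = 833.8 g.
Product at 66.0% available chlorine: 833.8 / 0.66 = 1263 g.

1.26 kg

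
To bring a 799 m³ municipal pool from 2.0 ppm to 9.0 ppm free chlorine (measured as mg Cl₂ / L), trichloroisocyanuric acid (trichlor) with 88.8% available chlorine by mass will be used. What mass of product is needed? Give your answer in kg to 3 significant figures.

6.30 kg

Volume: 799 m³ = 799,000 L.
Chlorine deficit: 9.0 − 2.0 = 7 ppm = 7 mg/L as Cl₂.
Cl₂ equivalent needed: 7 mg/L × 799,000 L = 5,593,000 mg = 5593 g.
Product at 88.8% available chlorine: 5593 / 0.888 = 6298 g.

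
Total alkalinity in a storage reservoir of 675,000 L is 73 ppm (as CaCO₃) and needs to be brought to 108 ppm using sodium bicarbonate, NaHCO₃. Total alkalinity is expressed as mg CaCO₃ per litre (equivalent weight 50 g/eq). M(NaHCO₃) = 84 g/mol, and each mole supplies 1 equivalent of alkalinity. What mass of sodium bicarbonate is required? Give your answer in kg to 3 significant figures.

39.7 kg

Alkalinity to add: (108 − 73) = 35 mg/L as CaCO₃ × 675,000 L = 23,620 g as CaCO₃.
Equivalents: 23,620 g ÷ 50 g/eq = 472.5 eq.
NaHCO₃ supplies 1 eq per mole → 472.5 mol.
Mass: 472.5 mol × 84 g/mol = 39,690 g.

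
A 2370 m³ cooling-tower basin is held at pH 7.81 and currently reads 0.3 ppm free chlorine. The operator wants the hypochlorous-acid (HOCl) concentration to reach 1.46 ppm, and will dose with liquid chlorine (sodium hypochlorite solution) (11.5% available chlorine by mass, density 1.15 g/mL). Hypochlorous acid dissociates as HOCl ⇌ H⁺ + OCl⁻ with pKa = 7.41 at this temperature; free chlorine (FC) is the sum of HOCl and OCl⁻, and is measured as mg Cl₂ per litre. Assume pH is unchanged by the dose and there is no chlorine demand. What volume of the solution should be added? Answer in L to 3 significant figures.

86.5 L

Volume: 2370 m³ = 2,370,000 L.
[OCl⁻]/[HOCl] = 10^(pH − pKa) = 10^(7.81 − 7.41) = 2.512; fraction as HOCl = 1/(1 + 2.512) = 0.2847.
Free chlorine required for 1.46 ppm HOCl: 1.46 / 0.2847 = 5.127 ppm.
FC to add: 5.127 − 0.3 = 4.827 mg/L as Cl₂.
Cl₂ equivalent: 4.827 mg/L × 2,370,000 L = 11,440 g.
Product at 11.5% available Cl: 11,440 / 0.115 = 99,490 g.
Volume: 99,490 g ÷ 1.15 g/mL = 86,510 mL.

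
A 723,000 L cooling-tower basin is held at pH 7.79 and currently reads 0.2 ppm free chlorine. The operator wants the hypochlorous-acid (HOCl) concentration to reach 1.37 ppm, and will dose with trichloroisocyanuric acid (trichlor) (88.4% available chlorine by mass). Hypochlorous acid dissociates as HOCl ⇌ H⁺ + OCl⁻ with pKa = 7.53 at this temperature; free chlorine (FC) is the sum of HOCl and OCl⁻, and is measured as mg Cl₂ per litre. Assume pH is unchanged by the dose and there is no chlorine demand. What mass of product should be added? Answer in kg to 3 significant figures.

[OCl⁻]/[HOCl] = 10^(pH − pKa) = 10^(7.79 − 7.53) = 1.82; fraction as HOCl = 1/(1 + 1.82) = 0.3546.
Free chlorine required for 1.37 ppm HOCl: 1.37 / 0.3546 = 3.863 ppm.
FC to add: 3.863 − 0.2 = 3.663 mg/L as Cl₂.
Cl₂ equivalent: 3.663 mg/L × 723,000 L = 2648 g.
Product at 88.4% available Cl: 2648 / 0.884 = 2996 g.

3.00 kg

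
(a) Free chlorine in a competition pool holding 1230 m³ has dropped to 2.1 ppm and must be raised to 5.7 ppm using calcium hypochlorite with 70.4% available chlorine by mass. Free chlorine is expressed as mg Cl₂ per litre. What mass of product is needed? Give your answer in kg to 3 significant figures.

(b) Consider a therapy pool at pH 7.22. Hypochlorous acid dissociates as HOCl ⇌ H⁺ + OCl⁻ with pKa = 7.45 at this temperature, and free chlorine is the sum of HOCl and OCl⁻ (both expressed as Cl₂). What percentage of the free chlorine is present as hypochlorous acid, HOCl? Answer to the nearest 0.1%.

(a) 6.29 kg; (b) 62.9%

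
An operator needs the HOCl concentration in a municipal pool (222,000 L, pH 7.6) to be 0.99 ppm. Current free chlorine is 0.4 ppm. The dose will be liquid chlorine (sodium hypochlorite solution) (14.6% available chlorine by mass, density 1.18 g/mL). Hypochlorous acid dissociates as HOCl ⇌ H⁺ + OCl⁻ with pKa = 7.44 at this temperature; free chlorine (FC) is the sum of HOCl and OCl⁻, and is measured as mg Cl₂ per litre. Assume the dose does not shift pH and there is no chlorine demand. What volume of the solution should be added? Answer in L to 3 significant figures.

[OCl⁻]/[HOCl] = 10^(pH − pKa) = 10^(7.6 − 7.44) = 1.445; fraction as HOCl = 1/(1 + 1.445) = 0.4089.
Free chlorine required for 0.99 ppm HOCl: 0.99 / 0.4089 = 2.421 ppm.
FC to add: 2.421 − 0.4 = 2.021 mg/L as Cl₂.
Cl₂ equivalent: 2.021 mg/L × 222,000 L = 448.7 g.
Product at 14.6% available Cl: 448.7 / 0.146 = 3073 g.
Volume: 3073 g ÷ 1.18 g/mL = 2604 mL.

2.60 L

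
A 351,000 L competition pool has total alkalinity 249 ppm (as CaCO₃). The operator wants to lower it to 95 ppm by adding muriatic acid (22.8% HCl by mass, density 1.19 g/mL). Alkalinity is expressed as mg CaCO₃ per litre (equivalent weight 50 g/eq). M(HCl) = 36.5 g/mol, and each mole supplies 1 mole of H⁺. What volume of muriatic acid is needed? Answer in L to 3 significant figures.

Alkalinity to neutralize: (249 − 95) = 154 mg/L as CaCO₃ × 351,000 L = 54,050 g as CaCO₃.
Equivalents of H⁺ required: 54,050 ÷ 50 g/eq = 1081 eq = 1081 mol HCl.
Mass of HCl: 1081 × 36.5 = 39,460 g.
Mass of 22.8% solution: 39,460 / 0.228 = 173,100 g.
Volume: 173,100 g ÷ 1.19 g/mL = 145,400 mL.

145 L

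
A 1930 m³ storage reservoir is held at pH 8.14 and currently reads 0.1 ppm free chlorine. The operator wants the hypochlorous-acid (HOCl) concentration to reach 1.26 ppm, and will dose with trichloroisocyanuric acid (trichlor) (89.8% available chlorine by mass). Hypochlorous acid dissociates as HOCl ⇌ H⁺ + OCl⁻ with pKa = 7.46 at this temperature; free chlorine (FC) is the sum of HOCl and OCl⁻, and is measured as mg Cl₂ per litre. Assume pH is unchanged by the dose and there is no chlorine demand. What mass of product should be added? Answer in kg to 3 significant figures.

15.5 kg

Volume: 1930 m³ = 1,930,000 L.
[OCl⁻]/[HOCl] = 10^(pH − pKa) = 10^(8.14 − 7.46) = 4.786; fraction as HOCl = 1/(1 + 4.786) = 0.1728.
Free chlorine required for 1.26 ppm HOCl: 1.26 / 0.1728 = 7.291 ppm.
FC to add: 7.291 − 0.1 = 7.191 mg/L as Cl₂.
Cl₂ equivalent: 7.191 mg/L × 1,930,000 L = 13,880 g.
Product at 89.8% available Cl: 13,880 / 0.898 = 15,450 g.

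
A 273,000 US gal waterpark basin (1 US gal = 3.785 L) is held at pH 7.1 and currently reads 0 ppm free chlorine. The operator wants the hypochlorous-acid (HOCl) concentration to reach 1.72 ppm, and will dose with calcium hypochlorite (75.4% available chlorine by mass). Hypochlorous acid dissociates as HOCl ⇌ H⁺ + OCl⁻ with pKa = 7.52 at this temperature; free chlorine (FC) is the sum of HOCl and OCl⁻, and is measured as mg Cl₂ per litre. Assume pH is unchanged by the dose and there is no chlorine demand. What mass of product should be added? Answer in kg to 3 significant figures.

3.25 kg

Volume: 273,000 US gal × 3.785 L/gal = 1,033,305 L.
[OCl⁻]/[HOCl] = 10^(pH − pKa) = 10^(7.1 − 7.52) = 0.3802; fraction as HOCl = 1/(1 + 0.3802) = 0.7245.
Free chlorine required for 1.72 ppm HOCl: 1.72 / 0.7245 = 2.374 ppm.
FC to add: 2.374 − 0 = 2.374 mg/L as Cl₂.
Cl₂ equivalent: 2.374 mg/L × 1,033,305 L = 2453 g.
Product at 75.4% available Cl: 2453 / 0.754 = 3253 g.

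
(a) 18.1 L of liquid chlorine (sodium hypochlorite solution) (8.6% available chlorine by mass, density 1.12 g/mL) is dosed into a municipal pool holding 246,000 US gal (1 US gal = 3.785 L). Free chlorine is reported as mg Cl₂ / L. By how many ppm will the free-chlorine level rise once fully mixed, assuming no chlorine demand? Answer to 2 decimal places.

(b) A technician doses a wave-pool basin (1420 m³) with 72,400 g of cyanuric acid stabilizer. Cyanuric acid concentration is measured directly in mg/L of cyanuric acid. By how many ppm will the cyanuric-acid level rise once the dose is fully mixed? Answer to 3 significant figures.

(a) Volume: 246,000 US gal × 3.785 L/gal = 931,110 L.
(a) Mass of solution: 18.1 L × 1000 mL/L × 1.12 g/mL = 20,270 g.
(a) Available chlorine delivered: 20,270 g × 0.086 = 1743 g as Cl₂.
(a) Concentration rise: 1743 g / 931,110 L = 1.872 mg/L = 1.87 ppm.

(b) Volume: 1420 m³ = 1,420,000 L.
(b) Rise: 72,400 g / 1,420,000 L × 1000 = 50.99 mg/L.

(a) 1.87 ppm; (b) 51.0 ppm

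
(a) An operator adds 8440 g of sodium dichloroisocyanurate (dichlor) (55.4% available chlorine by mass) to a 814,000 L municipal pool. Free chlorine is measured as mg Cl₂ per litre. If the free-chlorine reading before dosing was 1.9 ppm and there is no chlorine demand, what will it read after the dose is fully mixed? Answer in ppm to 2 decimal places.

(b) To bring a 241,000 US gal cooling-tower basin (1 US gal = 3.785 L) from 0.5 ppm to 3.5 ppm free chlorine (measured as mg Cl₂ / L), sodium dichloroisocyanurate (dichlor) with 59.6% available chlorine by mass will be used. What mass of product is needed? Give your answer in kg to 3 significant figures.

(a) 7.64 ppm; (b) 4.59 kg

(a) Available chlorine delivered: 8440 g × 0.554 = 4676 g as Cl₂.
(a) Concentration rise: 4676 g / 814,000 L = 5.744 mg/L = 5.74 ppm.
(a) Final FC: 1.9 + 5.74 = 7.64 ppm.

(b) Volume: 241,000 US gal × 3.785 L/gal = 912,185 L.
(b) Chlorine deficit: 3.5 − 0.5 = 3 ppm = 3 mg/L as Cl₂.
(b) Cl₂ equivalent needed: 3 mg/L × 912,185 L = 2,737,000 mg = 2737 g.
(b) Product at 59.6% available chlorine: 2737 / 0.596 = 4592 g.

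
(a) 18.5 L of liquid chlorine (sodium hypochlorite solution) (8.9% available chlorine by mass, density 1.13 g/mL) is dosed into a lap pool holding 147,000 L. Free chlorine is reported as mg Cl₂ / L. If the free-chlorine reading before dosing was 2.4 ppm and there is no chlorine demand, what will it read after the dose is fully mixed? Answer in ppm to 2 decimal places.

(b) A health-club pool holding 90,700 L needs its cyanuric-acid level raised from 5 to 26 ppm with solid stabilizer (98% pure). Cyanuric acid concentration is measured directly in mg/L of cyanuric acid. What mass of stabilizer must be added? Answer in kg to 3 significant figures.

(a) Mass of solution: 18.5 L × 1000 mL/L × 1.13 g/mL = 20,900 g.
(a) Available chlorine delivered: 20,900 g × 0.089 = 1861 g as Cl₂.
(a) Concentration rise: 1861 g / 147,000 L = 12.66 mg/L = 12.66 ppm.
(a) Final FC: 2.4 + 12.66 = 15.06 ppm.

(b) CYA to add: (26 − 5) = 21 mg/L × 90,700 L = 1905 g cyanuric acid.
(b) At 98% purity: 1905 / 0.98 = 1944 g product.

(a) 15.06 ppm; (b) 1.94 kg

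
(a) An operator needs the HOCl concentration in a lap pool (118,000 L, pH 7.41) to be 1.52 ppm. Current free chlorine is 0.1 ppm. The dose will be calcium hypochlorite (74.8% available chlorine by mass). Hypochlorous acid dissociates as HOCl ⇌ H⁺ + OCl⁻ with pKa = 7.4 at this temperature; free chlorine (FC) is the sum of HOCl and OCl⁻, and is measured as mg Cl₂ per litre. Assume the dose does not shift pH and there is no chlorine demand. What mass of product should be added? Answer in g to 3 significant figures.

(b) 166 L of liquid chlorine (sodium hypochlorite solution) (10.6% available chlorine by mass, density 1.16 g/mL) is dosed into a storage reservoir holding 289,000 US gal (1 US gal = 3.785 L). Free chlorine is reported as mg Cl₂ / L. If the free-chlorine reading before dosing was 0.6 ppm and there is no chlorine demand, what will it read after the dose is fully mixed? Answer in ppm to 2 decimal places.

(a) [OCl⁻]/[HOCl] = 10^(pH − pKa) = 10^(7.41 − 7.4) = 1.023; fraction as HOCl = 1/(1 + 1.023) = 0.4942.
(a) Free chlorine required for 1.52 ppm HOCl: 1.52 / 0.4942 = 3.075 ppm.
(a) FC to add: 3.075 − 0.1 = 2.975 mg/L as Cl₂.
(a) Cl₂ equivalent: 2.975 mg/L × 118,000 L = 351.1 g.
(a) Product at 74.8% available Cl: 351.1 / 0.748 = 469.4 g.

(b) Volume: 289,000 US gal × 3.785 L/gal = 1,093,865 L.
(b) Mass of solution: 166 L × 1000 mL/L × 1.16 g/mL = 192,600 g.
(b) Available chlorine delivered: 192,600 g × 0.106 = 20,410 g as Cl₂.
(b) Concentration rise: 20,410 g / 1,093,865 L = 18.66 mg/L = 18.66 ppm.
(b) Final FC: 0.6 + 18.66 = 19.26 ppm.

(a) 469 g; (b) 19.26 ppm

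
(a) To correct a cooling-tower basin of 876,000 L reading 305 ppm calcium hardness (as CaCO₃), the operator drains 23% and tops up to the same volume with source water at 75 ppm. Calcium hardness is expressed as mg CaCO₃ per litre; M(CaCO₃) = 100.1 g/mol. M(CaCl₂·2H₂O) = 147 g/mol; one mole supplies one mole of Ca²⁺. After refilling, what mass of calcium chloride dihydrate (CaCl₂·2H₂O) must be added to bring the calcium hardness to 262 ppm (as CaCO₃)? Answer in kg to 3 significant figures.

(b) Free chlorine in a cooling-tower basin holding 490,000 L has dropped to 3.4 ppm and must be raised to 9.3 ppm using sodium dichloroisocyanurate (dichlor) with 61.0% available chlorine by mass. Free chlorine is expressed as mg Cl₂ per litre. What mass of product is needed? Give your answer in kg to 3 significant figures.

(a) 12.7 kg; (b) 4.74 kg

(a) After draining 23% and refilling: 305 × 0.77 + 75 × 0.23 = 252.1 ppm.
(a) Deficit to target: 262 − 252.1 = 9.9 mg/L.
(a) As CaCO₃: 9.9 mg/L × 876,000 L = 8672 g; ÷ 100.1 = 86.64 mol Ca²⁺.
(a) Mass: 86.64 × 147 = 12,740 g.

(b) Chlorine deficit: 9.3 − 3.4 = 5.9 ppm = 5.9 mg/L as Cl₂.
(b) Cl₂ equivalent needed: 5.9 mg/L × 490,000 L = 2,891,000 mg = 2891 g.
(b) Product at 61.0% available chlorine: 2891 / 0.61 = 4739 g.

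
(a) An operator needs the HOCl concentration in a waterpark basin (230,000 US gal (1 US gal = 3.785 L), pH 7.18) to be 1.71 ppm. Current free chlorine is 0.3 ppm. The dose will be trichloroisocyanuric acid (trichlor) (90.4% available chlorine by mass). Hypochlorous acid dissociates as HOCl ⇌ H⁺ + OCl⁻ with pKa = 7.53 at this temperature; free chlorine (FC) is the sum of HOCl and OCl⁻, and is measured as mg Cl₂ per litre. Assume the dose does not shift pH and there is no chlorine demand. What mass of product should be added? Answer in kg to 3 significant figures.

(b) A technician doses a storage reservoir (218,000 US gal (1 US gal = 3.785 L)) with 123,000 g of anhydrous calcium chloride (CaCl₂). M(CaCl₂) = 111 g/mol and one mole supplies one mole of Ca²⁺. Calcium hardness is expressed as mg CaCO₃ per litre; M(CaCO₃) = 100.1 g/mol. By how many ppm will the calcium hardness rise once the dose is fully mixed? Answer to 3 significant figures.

(a) Volume: 230,000 US gal × 3.785 L/gal = 870,550 L.
(a) [OCl⁻]/[HOCl] = 10^(pH − pKa) = 10^(7.18 − 7.53) = 0.4467; fraction as HOCl = 1/(1 + 0.4467) = 0.6912.
(a) Free chlorine required for 1.71 ppm HOCl: 1.71 / 0.6912 = 2.474 ppm.
(a) FC to add: 2.474 − 0.3 = 2.174 mg/L as Cl₂.
(a) Cl₂ equivalent: 2.174 mg/L × 870,550 L = 1892 g.
(a) Product at 90.4% available Cl: 1892 / 0.904 = 2093 g.

(b) Volume: 218,000 US gal × 3.785 L/gal = 825,130 L.
(b) Moles of Ca²⁺: 123,000 g ÷ 111 g/mol = 1108 mol.
(b) As CaCO₃: 1108 mol × 100.1 g/mol = 110,900 g.
(b) Rise: 110,900 g / 825,130 L × 1000 = 134.4 mg/L.

(a) 2.09 kg; (b) 134 ppm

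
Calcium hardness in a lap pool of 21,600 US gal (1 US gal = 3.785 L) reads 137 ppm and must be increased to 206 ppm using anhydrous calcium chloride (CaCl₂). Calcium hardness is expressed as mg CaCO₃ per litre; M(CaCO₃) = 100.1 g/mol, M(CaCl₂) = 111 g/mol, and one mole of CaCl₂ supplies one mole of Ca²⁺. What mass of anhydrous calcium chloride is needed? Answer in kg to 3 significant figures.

6.26 kg

Volume: 21,600 US gal × 3.785 L/gal = 81,756 L.
Hardness to add: (206 − 137) = 69 mg/L as CaCO₃ × 81,756 L = 5641 g as CaCO₃.
Moles of Ca²⁺ (1 mol Ca²⁺ ≡ 1 mol CaCO₃): 5641 / 100.1 g/mol = 56.36 mol.
Mass of CaCl₂: 56.36 × 111 = 6255 g.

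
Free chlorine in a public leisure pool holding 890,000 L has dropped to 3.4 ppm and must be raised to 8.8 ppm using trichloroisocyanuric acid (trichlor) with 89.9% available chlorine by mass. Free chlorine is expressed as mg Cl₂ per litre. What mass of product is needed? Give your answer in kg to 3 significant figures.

5.35 kg

Chlorine deficit: 8.8 − 3.4 = 5.4 ppm = 5.4 mg/L as Cl₂.
Cl₂ equivalent needed: 5.4 mg/L × 890,000 L = 4,806,000 mg = 4806 g.
Product at 89.9% available chlorine: 4806 / 0.899 = 5346 g.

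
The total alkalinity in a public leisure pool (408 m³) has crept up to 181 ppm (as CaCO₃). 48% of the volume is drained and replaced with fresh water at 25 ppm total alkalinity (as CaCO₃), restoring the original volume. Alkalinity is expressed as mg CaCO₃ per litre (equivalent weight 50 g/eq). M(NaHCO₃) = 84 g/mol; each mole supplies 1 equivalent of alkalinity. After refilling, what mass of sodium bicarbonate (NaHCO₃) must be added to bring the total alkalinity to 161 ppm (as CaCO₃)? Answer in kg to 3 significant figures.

Volume: 408 m³ = 408,000 L.
After draining 48% and refilling: 181 × 0.52 + 25 × 0.48 = 106.12 ppm.
Deficit to target: 161 − 106.12 = 54.88 mg/L.
As CaCO₃: 54.88 mg/L × 408,000 L = 22,390 g; ÷ 50 g/eq ÷ 1 = 447.8 mol NaHCO₃.
Mass: 447.8 × 84 = 37,620 g.

37.6 kg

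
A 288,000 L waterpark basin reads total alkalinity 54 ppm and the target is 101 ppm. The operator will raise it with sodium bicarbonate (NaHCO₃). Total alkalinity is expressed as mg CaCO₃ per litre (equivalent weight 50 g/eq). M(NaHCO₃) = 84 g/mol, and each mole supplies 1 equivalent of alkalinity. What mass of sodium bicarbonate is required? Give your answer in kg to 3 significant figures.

Alkalinity to add: (101 − 54) = 47 mg/L as CaCO₃ × 288,000 L = 13,540 g as CaCO₃.
Equivalents: 13,540 g ÷ 50 g/eq = 270.7 eq.
NaHCO₃ supplies 1 eq per mole → 270.7 mol.
Mass: 270.7 mol × 84 g/mol = 22,740 g.

22.7 kg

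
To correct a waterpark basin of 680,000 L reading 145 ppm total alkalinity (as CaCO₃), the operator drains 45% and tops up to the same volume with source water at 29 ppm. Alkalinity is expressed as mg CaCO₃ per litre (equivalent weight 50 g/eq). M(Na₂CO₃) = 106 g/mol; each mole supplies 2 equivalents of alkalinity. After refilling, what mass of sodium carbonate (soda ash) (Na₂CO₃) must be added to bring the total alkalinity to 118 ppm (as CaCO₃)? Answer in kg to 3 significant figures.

After draining 45% and refilling: 145 × 0.55 + 29 × 0.45 = 92.8 ppm.
Deficit to target: 118 − 92.8 = 25.2 mg/L.
As CaCO₃: 25.2 mg/L × 680,000 L = 17,140 g; ÷ 50 g/eq ÷ 2 = 171.4 mol Na₂CO₃.
Mass: 171.4 × 106 = 18,160 g.

18.2 kg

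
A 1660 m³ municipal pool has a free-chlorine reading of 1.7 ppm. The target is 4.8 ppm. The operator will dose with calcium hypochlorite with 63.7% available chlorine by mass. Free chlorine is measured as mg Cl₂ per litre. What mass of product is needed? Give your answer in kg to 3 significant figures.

8.08 kg

Volume: 1660 m³ = 1,660,000 L.
Chlorine deficit: 4.8 − 1.7 = 3.1 ppm = 3.1 mg/L as Cl₂.
Cl₂ equivalent needed: 3.1 mg/L × 1,660,000 L = 5,146,000 mg = 5146 g.
Product at 63.7% available chlorine: 5146 / 0.637 = 8078 g.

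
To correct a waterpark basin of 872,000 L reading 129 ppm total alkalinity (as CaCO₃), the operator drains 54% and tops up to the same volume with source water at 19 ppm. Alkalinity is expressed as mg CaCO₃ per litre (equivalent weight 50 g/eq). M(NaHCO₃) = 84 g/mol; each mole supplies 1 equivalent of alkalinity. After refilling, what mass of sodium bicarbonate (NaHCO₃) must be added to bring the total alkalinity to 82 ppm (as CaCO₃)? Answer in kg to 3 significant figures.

After draining 54% and refilling: 129 × 0.46 + 19 × 0.54 = 69.6 ppm.
Deficit to target: 82 − 69.6 = 12.4 mg/L.
As CaCO₃: 12.4 mg/L × 872,000 L = 10,810 g; ÷ 50 g/eq ÷ 1 = 216.3 mol NaHCO₃.
Mass: 216.3 × 84 = 18,170 g.

18.2 kg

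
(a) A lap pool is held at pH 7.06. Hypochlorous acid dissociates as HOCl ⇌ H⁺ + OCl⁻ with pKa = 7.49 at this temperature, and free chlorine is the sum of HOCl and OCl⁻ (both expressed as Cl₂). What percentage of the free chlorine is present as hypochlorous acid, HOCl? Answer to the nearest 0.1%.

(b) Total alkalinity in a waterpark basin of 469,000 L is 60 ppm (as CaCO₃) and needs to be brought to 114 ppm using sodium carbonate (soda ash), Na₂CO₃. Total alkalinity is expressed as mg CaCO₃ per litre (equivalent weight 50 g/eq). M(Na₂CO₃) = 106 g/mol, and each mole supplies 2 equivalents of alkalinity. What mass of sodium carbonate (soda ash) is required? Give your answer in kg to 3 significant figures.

(a) 72.9%; (b) 26.8 kg

(a) [OCl⁻]/[HOCl] = 10^(pH − pKa) = 10^(7.06 − 7.49) = 10^-0.43 = 0.3715.
(a) Fraction as HOCl = 1 / (1 + 0.3715) = 0.7291.

(b) Alkalinity to add: (114 − 60) = 54 mg/L as CaCO₃ × 469,000 L = 25,330 g as CaCO₃.
(b) Equivalents: 25,330 g ÷ 50 g/eq = 506.5 eq.
(b) Each mole of Na₂CO₃ supplies 2 eq, so 506.5 / 2 = 253.3 mol.
(b) Mass: 253.3 mol × 106 g/mol = 26,850 g.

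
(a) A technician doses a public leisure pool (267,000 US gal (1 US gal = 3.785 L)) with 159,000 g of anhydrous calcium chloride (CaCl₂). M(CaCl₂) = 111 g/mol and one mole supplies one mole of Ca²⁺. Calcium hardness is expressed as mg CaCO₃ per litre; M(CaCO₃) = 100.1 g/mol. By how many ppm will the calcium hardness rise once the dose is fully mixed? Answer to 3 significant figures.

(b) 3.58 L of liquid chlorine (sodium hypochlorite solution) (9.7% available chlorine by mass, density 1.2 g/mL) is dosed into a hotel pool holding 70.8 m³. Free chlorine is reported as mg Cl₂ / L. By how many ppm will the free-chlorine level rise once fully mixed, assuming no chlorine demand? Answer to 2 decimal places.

(a) 142 ppm; (b) 5.89 ppm

(a) Volume: 267,000 US gal × 3.785 L/gal = 1,010,595 L.
(a) Moles of Ca²⁺: 159,000 g ÷ 111 g/mol = 1432 mol.
(a) As CaCO₃: 1432 mol × 100.1 g/mol = 143,400 g.
(a) Rise: 143,400 g / 1,010,595 L × 1000 = 141.9 mg/L.

(b) Volume: 70.8 m³ = 70,800 L.
(b) Mass of solution: 3.58 L × 1000 mL/L × 1.2 g/mL = 4296 g.
(b) Available chlorine delivered: 4296 g × 0.097 = 416.7 g as Cl₂.
(b) Concentration rise: 416.7 g / 70,800 L = 5.886 mg/L = 5.89 ppm.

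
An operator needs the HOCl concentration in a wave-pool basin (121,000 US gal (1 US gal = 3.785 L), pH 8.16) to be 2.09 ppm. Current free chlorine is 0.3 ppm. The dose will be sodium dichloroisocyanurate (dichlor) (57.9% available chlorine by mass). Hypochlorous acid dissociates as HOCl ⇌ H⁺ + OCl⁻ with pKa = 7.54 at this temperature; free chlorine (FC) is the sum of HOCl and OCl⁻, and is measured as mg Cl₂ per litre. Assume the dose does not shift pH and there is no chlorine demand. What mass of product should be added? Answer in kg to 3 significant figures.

8.31 kg

Volume: 121,000 US gal × 3.785 L/gal = 457,985 L.
[OCl⁻]/[HOCl] = 10^(pH − pKa) = 10^(8.16 − 7.54) = 4.169; fraction as HOCl = 1/(1 + 4.169) = 0.1935.
Free chlorine required for 2.09 ppm HOCl: 2.09 / 0.1935 = 10.8 ppm.
FC to add: 10.8 − 0.3 = 10.5 mg/L as Cl₂.
Cl₂ equivalent: 10.5 mg/L × 457,985 L = 4810 g.
Product at 57.9% available Cl: 4810 / 0.579 = 8307 g.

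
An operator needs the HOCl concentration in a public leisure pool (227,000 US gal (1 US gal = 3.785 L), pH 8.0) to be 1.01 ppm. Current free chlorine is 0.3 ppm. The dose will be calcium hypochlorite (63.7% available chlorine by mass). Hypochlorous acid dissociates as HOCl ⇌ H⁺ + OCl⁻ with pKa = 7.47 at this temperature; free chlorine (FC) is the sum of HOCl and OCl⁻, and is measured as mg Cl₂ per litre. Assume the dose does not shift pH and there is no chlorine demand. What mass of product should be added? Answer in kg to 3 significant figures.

Volume: 227,000 US gal × 3.785 L/gal = 859,195 L.
[OCl⁻]/[HOCl] = 10^(pH − pKa) = 10^(8.0 − 7.47) = 3.388; fraction as HOCl = 1/(1 + 3.388) = 0.2279.
Free chlorine required for 1.01 ppm HOCl: 1.01 / 0.2279 = 4.432 ppm.
FC to add: 4.432 − 0.3 = 4.132 mg/L as Cl₂.
Cl₂ equivalent: 4.132 mg/L × 859,195 L = 3550 g.
Product at 63.7% available Cl: 3550 / 0.637 = 5574 g.

5.57 kg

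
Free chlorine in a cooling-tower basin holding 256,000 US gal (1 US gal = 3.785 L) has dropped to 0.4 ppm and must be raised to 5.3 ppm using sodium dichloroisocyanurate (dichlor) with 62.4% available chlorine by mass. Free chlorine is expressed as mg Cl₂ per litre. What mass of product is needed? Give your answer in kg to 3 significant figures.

Volume: 256,000 US gal × 3.785 L/gal = 968,960 L.
Chlorine deficit: 5.3 − 0.4 = 4.9 ppm = 4.9 mg/L as Cl₂.
Cl₂ equivalent needed: 4.9 mg/L × 968,960 L = 4,748,000 mg = 4748 g.
Product at 62.4% available chlorine: 4748 / 0.624 = 7609 g.

7.61 kg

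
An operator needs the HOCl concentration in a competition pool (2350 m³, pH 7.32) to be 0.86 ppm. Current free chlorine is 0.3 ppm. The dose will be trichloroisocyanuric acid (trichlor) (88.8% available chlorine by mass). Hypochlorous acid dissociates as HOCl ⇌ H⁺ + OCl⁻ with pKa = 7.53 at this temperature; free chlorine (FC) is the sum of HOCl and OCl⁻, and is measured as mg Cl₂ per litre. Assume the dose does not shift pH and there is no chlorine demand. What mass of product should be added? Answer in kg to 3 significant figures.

Volume: 2350 m³ = 2,350,000 L.
[OCl⁻]/[HOCl] = 10^(pH − pKa) = 10^(7.32 − 7.53) = 0.6166; fraction as HOCl = 1/(1 + 0.6166) = 0.6186.
Free chlorine required for 0.86 ppm HOCl: 0.86 / 0.6186 = 1.39 ppm.
FC to add: 1.39 − 0.3 = 1.09 mg/L as Cl₂.
Cl₂ equivalent: 1.09 mg/L × 2,350,000 L = 2562 g.
Product at 88.8% available Cl: 2562 / 0.888 = 2885 g.

2.89 kg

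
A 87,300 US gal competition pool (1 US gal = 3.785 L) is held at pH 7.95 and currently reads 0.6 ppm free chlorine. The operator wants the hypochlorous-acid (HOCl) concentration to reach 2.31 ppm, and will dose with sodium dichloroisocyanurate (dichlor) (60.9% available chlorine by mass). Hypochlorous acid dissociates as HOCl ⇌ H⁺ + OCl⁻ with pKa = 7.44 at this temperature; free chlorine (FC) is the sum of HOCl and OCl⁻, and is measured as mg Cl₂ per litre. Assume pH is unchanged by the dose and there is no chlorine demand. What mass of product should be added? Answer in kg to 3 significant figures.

Volume: 87,300 US gal × 3.785 L/gal = 330,430 L.
[OCl⁻]/[HOCl] = 10^(pH − pKa) = 10^(7.95 − 7.44) = 3.236; fraction as HOCl = 1/(1 + 3.236) = 0.2361.
Free chlorine required for 2.31 ppm HOCl: 2.31 / 0.2361 = 9.785 ppm.
FC to add: 9.785 − 0.6 = 9.185 mg/L as Cl₂.
Cl₂ equivalent: 9.185 mg/L × 330,430 L = 3035 g.
Product at 60.9% available Cl: 3035 / 0.609 = 4984 g.

4.98 kg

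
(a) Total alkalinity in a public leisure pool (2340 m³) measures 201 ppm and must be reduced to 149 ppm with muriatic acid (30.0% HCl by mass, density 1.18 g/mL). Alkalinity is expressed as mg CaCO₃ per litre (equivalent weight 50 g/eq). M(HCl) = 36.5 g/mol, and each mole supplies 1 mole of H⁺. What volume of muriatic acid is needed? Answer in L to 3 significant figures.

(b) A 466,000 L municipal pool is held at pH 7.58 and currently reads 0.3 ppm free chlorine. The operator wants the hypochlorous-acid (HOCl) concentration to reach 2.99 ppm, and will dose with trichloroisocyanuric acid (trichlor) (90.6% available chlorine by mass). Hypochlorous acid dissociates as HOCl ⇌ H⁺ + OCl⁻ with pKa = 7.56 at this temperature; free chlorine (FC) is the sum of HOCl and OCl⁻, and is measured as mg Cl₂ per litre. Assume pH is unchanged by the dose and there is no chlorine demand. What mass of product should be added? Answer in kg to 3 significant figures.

(a) 251 L; (b) 2.99 kg

(a) Volume: 2340 m³ = 2,340,000 L.
(a) Alkalinity to neutralize: (201 − 149) = 52 mg/L as CaCO₃ × 2,340,000 L = 121,700 g as CaCO₃.
(a) Equivalents of H⁺ required: 121,700 ÷ 50 g/eq = 2434 eq = 2434 mol HCl.
(a) Mass of HCl: 2434 × 36.5 = 88,830 g.
(a) Mass of 30.0% solution: 88,830 / 0.3 = 296,100 g.
(a) Volume: 296,100 g ÷ 1.18 g/mL = 250,900 mL.

(b) [OCl⁻]/[HOCl] = 10^(pH − pKa) = 10^(7.58 − 7.56) = 1.047; fraction as HOCl = 1/(1 + 1.047) = 0.4885.
(b) Free chlorine required for 2.99 ppm HOCl: 2.99 / 0.4885 = 6.121 ppm.
(b) FC to add: 6.121 − 0.3 = 5.821 mg/L as Cl₂.
(b) Cl₂ equivalent: 5.821 mg/L × 466,000 L = 2713 g.
(b) Product at 90.6% available Cl: 2713 / 0.906 = 2994 g.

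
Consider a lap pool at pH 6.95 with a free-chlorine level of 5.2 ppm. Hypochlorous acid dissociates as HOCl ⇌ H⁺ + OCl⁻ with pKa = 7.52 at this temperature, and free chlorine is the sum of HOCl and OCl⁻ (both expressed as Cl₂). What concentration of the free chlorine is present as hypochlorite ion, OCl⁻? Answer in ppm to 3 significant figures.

[OCl⁻]/[HOCl] = 10^(pH − pKa) = 10^(6.95 − 7.52) = 10^-0.57 = 0.2692.
Fraction as HOCl = 1 / (1 + 0.2692) = 0.7879.
OCl⁻ = (1 − 0.7879) × 5.2 ppm = 1.103 ppm.

1.10 ppm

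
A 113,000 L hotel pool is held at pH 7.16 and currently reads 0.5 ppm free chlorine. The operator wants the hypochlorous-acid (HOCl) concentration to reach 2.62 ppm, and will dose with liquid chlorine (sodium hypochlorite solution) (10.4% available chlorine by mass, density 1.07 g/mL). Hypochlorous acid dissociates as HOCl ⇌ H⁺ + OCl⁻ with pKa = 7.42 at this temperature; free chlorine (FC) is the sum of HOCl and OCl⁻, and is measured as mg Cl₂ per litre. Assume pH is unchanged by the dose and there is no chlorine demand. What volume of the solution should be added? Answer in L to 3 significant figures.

[OCl⁻]/[HOCl] = 10^(pH − pKa) = 10^(7.16 − 7.42) = 0.5495; fraction as HOCl = 1/(1 + 0.5495) = 0.6454.
Free chlorine required for 2.62 ppm HOCl: 2.62 / 0.6454 = 4.06 ppm.
FC to add: 4.06 − 0.5 = 3.56 mg/L as Cl₂.
Cl₂ equivalent: 3.56 mg/L × 113,000 L = 402.3 g.
Product at 10.4% available Cl: 402.3 / 0.104 = 3868 g.
Volume: 3868 g ÷ 1.07 g/mL = 3615 mL.

3.61 L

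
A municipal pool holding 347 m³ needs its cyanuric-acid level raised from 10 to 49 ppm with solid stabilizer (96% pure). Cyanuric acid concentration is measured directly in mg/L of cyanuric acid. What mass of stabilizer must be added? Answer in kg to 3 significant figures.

Volume: 347 m³ = 347,000 L.
CYA to add: (49 − 10) = 39 mg/L × 347,000 L = 13,530 g cyanuric acid.
At 96% purity: 13,530 / 0.96 = 14,100 g product.

14.1 kg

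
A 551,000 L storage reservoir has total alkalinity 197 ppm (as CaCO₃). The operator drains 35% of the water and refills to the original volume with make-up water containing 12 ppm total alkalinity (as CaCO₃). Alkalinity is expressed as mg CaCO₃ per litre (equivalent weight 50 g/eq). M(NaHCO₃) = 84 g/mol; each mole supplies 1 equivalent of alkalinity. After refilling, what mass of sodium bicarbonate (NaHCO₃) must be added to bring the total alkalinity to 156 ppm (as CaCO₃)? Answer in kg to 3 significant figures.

After draining 35% and refilling: 197 × 0.65 + 12 × 0.35 = 132.25 ppm.
Deficit to target: 156 − 132.25 = 23.75 mg/L.
As CaCO₃: 23.75 mg/L × 551,000 L = 13,090 g; ÷ 50 g/eq ÷ 1 = 261.7 mol NaHCO₃.
Mass: 261.7 × 84 = 21,980 g.

22.0 kg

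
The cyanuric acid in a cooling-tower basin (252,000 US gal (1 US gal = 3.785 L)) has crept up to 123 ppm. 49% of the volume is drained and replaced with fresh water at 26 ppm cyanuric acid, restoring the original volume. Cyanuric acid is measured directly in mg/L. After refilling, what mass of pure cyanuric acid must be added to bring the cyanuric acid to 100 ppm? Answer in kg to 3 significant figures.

Volume: 252,000 US gal × 3.785 L/gal = 953,820 L.
After draining 49% and refilling: 123 × 0.51 + 26 × 0.49 = 75.47 ppm.
Deficit to target: 100 − 75.47 = 24.53 mg/L.
Mass: 24.53 mg/L × 953,820 L = 23,400 g cyanuric acid.

23.4 kg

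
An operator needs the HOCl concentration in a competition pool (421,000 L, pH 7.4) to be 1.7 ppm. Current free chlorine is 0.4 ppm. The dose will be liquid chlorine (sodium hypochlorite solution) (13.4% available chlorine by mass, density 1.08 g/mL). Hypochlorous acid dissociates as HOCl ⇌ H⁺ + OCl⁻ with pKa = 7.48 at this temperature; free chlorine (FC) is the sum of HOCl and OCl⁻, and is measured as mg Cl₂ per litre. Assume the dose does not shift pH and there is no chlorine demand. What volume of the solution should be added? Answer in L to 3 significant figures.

7.90 L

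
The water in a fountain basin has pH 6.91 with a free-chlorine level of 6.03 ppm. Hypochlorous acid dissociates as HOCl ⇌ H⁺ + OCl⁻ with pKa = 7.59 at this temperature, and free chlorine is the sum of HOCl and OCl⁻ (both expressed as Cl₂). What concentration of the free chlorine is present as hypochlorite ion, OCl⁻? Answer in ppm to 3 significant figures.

[OCl⁻]/[HOCl] = 10^(pH − pKa) = 10^(6.91 − 7.59) = 10^-0.68 = 0.2089.
Fraction as HOCl = 1 / (1 + 0.2089) = 0.8272.
OCl⁻ = (1 − 0.8272) × 6.03 ppm = 1.042 ppm.

1.04 ppm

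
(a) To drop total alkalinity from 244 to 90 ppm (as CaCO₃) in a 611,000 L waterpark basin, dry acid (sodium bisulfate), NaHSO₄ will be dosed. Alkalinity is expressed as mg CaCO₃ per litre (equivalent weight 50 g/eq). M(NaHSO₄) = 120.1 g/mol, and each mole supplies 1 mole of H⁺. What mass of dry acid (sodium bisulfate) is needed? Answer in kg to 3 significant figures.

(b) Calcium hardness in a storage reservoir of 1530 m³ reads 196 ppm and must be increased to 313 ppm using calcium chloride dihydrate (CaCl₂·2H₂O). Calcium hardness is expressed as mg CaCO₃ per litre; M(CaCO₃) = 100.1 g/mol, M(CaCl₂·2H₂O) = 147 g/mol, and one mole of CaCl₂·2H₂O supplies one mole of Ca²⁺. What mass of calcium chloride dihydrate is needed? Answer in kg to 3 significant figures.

(a) 226 kg; (b) 263 kg

(a) Alkalinity to neutralize: (244 − 90) = 154 mg/L as CaCO₃ × 611,000 L = 94,090 g as CaCO₃.
(a) Equivalents of H⁺ required: 94,090 ÷ 50 g/eq = 1882 eq = 1882 mol NaHSO₄.
(a) Mass of NaHSO₄: 1882 × 120.1 = 226,000 g.

(b) Volume: 1530 m³ = 1,530,000 L.
(b) Hardness to add: (313 − 196) = 117 mg/L as CaCO₃ × 1,530,000 L = 179,000 g as CaCO₃.
(b) Moles of Ca²⁺ (1 mol Ca²⁺ ≡ 1 mol CaCO₃): 179,000 / 100.1 g/mol = 1788 mol.
(b) Mass of CaCl₂·2H₂O: 1788 × 147 = 262,900 g.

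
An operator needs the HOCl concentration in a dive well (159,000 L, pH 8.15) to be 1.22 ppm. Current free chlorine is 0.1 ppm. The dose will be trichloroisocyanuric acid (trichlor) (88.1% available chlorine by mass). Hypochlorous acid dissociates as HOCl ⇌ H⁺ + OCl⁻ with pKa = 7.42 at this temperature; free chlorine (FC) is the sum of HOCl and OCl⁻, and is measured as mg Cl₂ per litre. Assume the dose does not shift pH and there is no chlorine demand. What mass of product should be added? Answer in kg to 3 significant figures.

1.38 kg

[OCl⁻]/[HOCl] = 10^(pH − pKa) = 10^(8.15 − 7.42) = 5.37; fraction as HOCl = 1/(1 + 5.37) = 0.157.
Free chlorine required for 1.22 ppm HOCl: 1.22 / 0.157 = 7.772 ppm.
FC to add: 7.772 − 0.1 = 7.672 mg/L as Cl₂.
Cl₂ equivalent: 7.672 mg/L × 159,000 L = 1220 g.
Product at 88.1% available Cl: 1220 / 0.881 = 1385 g.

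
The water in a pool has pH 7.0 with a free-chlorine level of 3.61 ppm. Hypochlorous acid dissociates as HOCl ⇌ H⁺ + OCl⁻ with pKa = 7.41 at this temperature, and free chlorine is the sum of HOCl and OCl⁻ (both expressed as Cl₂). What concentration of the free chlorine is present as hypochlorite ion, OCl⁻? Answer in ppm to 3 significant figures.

[OCl⁻]/[HOCl] = 10^(pH − pKa) = 10^(7.0 − 7.41) = 10^-0.41 = 0.389.
Fraction as HOCl = 1 / (1 + 0.389) = 0.7199.
OCl⁻ = (1 − 0.7199) × 3.61 ppm = 1.011 ppm.

1.01 ppm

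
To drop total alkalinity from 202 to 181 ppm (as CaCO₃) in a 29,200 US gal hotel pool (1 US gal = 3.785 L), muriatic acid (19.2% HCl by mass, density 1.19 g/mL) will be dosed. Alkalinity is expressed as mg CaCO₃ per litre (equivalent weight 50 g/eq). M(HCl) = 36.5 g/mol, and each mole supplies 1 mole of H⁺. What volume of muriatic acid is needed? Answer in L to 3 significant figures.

7.42 L

Volume: 29,200 US gal × 3.785 L/gal = 110,522 L.
Alkalinity to neutralize: (202 − 181) = 21 mg/L as CaCO₃ × 110,522 L = 2321 g as CaCO₃.
Equivalents of H⁺ required: 2321 ÷ 50 g/eq = 46.42 eq = 46.42 mol HCl.
Mass of HCl: 46.42 × 36.5 = 1694 g.
Mass of 19.2% solution: 1694 / 0.192 = 8824 g.
Volume: 8824 g ÷ 1.19 g/mL = 7416 mL.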